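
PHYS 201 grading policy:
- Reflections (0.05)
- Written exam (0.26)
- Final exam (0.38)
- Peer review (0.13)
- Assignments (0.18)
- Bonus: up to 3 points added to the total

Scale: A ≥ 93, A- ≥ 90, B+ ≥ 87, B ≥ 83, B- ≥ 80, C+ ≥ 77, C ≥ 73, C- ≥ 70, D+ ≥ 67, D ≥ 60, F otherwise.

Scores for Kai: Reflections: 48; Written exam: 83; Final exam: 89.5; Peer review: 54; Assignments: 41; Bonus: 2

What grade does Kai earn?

C

Weighted total:
  Reflections 48 × 0.05 = 2.4
  Written exam 83 × 0.26 = 21.58
  Final exam 89.5 × 0.38 = 34.01
  Peer review 54 × 0.13 = 7.02
  Assignments 41 × 0.18 = 7.38
Sum = 72.39
Bonus: 72.39 + 2 = 74.39
74.39 is ≥ 73 and < 77 → C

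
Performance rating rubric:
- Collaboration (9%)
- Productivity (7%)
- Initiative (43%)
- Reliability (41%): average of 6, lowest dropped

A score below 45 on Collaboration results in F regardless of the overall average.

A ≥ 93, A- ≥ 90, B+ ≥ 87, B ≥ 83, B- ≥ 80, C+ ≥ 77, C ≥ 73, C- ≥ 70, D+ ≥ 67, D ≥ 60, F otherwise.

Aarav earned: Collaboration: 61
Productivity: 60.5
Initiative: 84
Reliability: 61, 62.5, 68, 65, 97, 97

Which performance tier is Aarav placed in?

Reliability: drop 61 → average of remaining 5 = 389.5/5 = 77.9
Collaboration score 61 ≥ 45: minimum met.
Weighted total:
  Collaboration 61 × 0.09 = 5.49
  Productivity 60.5 × 0.07 = 4.235
  Initiative 84 × 0.43 = 36.12
  Reliability 77.9 × 0.41 = 31.939
Sum = 77.784
77.784 is ≥ 77 and < 80 → C+

C+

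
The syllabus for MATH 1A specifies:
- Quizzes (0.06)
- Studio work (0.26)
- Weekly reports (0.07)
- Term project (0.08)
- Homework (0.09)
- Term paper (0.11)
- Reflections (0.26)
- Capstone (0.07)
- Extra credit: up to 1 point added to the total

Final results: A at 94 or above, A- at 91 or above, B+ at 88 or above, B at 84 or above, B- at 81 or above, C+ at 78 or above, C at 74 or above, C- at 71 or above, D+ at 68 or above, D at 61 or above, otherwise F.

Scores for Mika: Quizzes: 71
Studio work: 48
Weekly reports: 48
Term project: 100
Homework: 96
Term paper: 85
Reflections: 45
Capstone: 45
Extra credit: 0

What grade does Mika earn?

Weighted total:
  Quizzes 71 × 0.06 = 4.26
  Studio work 48 × 0.26 = 12.48
  Weekly reports 48 × 0.07 = 3.36
  Term project 100 × 0.08 = 8
  Homework 96 × 0.09 = 8.64
  Term paper 85 × 0.11 = 9.35
  Reflections 45 × 0.26 = 11.7
  Capstone 45 × 0.07 = 3.15
Sum = 60.94
Extra credit: 60.94 + 0 = 60.94
60.94 < 61 → F

F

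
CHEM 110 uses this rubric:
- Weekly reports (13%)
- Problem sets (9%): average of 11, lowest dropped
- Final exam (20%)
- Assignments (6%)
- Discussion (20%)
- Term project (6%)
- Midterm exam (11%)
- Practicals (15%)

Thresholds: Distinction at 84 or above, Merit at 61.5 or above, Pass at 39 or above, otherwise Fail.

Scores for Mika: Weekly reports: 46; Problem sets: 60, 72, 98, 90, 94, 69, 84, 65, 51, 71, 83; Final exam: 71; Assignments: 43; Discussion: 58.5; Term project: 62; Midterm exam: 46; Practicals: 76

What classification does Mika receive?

Problem sets: drop 51 → average of remaining 10 = 786/10 = 78.6
Weighted total:
  Weekly reports 46 × 0.13 = 5.98
  Problem sets 78.6 × 0.09 = 7.074
  Final exam 71 × 0.2 = 14.2
  Assignments 43 × 0.06 = 2.58
  Discussion 58.5 × 0.2 = 11.7
  Term project 62 × 0.06 = 3.72
  Midterm exam 46 × 0.11 = 5.06
  Practicals 76 × 0.15 = 11.4
Sum = 61.714
61.714 is ≥ 61.5 and < 84 → Merit

Merit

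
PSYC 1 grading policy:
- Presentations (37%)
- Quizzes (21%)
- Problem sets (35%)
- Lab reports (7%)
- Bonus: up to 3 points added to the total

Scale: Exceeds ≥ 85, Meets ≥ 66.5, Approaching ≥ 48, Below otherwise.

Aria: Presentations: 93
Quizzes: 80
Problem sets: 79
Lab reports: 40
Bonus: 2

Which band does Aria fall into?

Weighted total:
  Presentations 93 × 0.37 = 34.41
  Quizzes 80 × 0.21 = 16.8
  Problem sets 79 × 0.35 = 27.65
  Lab reports 40 × 0.07 = 2.8
Sum = 81.66
Bonus: 81.66 + 2 = 83.66
83.66 is ≥ 66.5 and < 85 → Meets

Meets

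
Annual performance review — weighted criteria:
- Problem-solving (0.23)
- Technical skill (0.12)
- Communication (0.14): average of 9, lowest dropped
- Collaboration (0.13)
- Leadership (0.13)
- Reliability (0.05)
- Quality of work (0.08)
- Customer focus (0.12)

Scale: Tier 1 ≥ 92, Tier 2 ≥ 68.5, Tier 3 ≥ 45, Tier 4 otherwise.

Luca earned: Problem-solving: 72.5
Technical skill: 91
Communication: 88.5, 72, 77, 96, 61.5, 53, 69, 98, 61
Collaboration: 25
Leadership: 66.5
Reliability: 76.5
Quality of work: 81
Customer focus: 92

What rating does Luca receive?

Tier 2

Communication: drop 53 → average of remaining 8 = 623/8 = 77.875
Weighted total:
  Problem-solving 72.5 × 0.23 = 16.675
  Technical skill 91 × 0.12 = 10.92
  Communication 77.875 × 0.14 = 10.9025
  Collaboration 25 × 0.13 = 3.25
  Leadership 66.5 × 0.13 = 8.645
  Reliability 76.5 × 0.05 = 3.825
  Quality of work 81 × 0.08 = 6.48
  Customer focus 92 × 0.12 = 11.04
Sum = 71.7375
71.7375 is ≥ 68.5 and < 92 → Tier 2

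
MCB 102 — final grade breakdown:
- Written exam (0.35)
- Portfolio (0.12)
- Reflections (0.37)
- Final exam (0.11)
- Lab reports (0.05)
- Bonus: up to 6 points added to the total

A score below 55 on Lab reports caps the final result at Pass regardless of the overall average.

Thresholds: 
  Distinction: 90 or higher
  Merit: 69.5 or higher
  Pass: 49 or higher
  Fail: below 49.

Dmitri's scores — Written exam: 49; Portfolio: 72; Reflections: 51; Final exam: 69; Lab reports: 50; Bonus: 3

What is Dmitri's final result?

Pass

Lab reports score 50 < 55: minimum not met.
Weighted total:
  Written exam 49 × 0.35 = 17.15
  Portfolio 72 × 0.12 = 8.64
  Reflections 51 × 0.37 = 18.87
  Final exam 69 × 0.11 = 7.59
  Lab reports 50 × 0.05 = 2.5
Sum = 54.75
Bonus: 54.75 + 3 = 57.75
57.75 would be Pass; cap at Pass applies → Pass.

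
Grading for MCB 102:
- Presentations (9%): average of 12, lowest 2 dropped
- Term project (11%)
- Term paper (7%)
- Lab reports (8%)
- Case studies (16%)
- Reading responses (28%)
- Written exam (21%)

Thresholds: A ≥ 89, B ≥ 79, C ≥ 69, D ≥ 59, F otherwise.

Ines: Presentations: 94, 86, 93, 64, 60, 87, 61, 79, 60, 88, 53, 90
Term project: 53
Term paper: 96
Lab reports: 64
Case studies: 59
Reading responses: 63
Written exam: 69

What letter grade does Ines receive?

D

Presentations: drop 53, 60 → average of remaining 10 = 802/10 = 80.2
Weighted total:
  Presentations 80.2 × 0.09 = 7.218
  Term project 53 × 0.11 = 5.83
  Term paper 96 × 0.07 = 6.72
  Lab reports 64 × 0.08 = 5.12
  Case studies 59 × 0.16 = 9.44
  Reading responses 63 × 0.28 = 17.64
  Written exam 69 × 0.21 = 14.49
Sum = 66.458
66.458 is ≥ 59 and < 69 → D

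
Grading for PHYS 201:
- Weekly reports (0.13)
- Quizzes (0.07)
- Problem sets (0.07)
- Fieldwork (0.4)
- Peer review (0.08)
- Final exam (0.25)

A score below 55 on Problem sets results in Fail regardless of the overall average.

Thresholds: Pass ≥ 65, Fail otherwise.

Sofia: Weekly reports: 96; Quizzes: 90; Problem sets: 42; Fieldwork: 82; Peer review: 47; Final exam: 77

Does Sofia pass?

Fail

Problem sets score 42 < 55: minimum not met.
Weighted total:
  Weekly reports 96 × 0.13 = 12.48
  Quizzes 90 × 0.07 = 6.3
  Problem sets 42 × 0.07 = 2.94
  Fieldwork 82 × 0.4 = 32.8
  Peer review 47 × 0.08 = 3.76
  Final exam 77 × 0.25 = 19.25
Sum = 77.53
Because the Problem sets minimum was not met, the result is Fail.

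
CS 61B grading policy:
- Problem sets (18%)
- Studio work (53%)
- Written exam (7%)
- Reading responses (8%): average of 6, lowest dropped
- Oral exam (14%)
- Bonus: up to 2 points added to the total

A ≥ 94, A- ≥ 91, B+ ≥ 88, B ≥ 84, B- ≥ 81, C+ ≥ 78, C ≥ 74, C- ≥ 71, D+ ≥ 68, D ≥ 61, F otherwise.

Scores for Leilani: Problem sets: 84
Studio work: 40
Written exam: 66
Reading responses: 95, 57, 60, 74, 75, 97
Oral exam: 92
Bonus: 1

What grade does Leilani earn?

D

Reading responses: drop 57 → average of remaining 5 = 401/5 = 80.2
Weighted total:
  Problem sets 84 × 0.18 = 15.12
  Studio work 40 × 0.53 = 21.2
  Written exam 66 × 0.07 = 4.62
  Reading responses 80.2 × 0.08 = 6.416
  Oral exam 92 × 0.14 = 12.88
Sum = 60.236
Bonus: 60.236 + 1 = 61.236
61.236 is ≥ 61 and < 68 → D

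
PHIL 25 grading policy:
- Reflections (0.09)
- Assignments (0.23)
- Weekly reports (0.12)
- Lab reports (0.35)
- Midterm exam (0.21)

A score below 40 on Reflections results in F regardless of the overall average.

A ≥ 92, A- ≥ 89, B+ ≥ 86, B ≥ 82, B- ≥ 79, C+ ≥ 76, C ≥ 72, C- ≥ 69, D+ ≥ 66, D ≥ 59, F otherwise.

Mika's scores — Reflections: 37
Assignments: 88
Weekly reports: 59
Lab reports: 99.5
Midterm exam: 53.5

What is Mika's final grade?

F

Reflections score 37 < 40: minimum not met.
Weighted total:
  Reflections 37 × 0.09 = 3.33
  Assignments 88 × 0.23 = 20.24
  Weekly reports 59 × 0.12 = 7.08
  Lab reports 99.5 × 0.35 = 34.825
  Midterm exam 53.5 × 0.21 = 11.235
Sum = 76.71
Because the Reflections minimum was not met, the result is F.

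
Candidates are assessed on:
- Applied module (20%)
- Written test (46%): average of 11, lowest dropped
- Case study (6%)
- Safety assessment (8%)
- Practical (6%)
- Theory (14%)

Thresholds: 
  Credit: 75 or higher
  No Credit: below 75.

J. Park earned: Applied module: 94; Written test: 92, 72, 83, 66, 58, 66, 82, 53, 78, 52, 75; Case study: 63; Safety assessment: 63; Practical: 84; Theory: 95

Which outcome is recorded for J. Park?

Written test: drop 52 → average of remaining 10 = 725/10 = 72.5
Weighted total:
  Applied module 94 × 0.2 = 18.8
  Written test 72.5 × 0.46 = 33.35
  Case study 63 × 0.06 = 3.78
  Safety assessment 63 × 0.08 = 5.04
  Practical 84 × 0.06 = 5.04
  Theory 95 × 0.14 = 13.3
Sum = 79.31
79.31 ≥ 75 → Credit

Credit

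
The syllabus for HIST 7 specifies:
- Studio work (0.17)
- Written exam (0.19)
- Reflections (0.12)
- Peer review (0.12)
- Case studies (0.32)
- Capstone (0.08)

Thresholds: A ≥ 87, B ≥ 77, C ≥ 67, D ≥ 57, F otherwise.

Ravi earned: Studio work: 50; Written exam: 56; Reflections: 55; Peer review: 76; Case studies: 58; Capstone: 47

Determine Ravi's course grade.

Weighted total:
  Studio work 50 × 0.17 = 8.5
  Written exam 56 × 0.19 = 10.64
  Reflections 55 × 0.12 = 6.6
  Peer review 76 × 0.12 = 9.12
  Case studies 58 × 0.32 = 18.56
  Capstone 47 × 0.08 = 3.76
Sum = 57.18
57.18 is ≥ 57 and < 67 → D

D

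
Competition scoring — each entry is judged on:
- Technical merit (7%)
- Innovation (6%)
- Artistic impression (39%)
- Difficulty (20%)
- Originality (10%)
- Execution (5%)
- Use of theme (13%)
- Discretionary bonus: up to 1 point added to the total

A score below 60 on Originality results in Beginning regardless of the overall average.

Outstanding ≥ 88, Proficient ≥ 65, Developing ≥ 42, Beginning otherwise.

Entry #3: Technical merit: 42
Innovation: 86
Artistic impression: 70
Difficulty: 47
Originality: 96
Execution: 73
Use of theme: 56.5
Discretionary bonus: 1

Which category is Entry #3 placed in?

Originality score 96 ≥ 60: minimum met.
Weighted total:
  Technical merit 42 × 0.07 = 2.94
  Innovation 86 × 0.06 = 5.16
  Artistic impression 70 × 0.39 = 27.3
  Difficulty 47 × 0.2 = 9.4
  Originality 96 × 0.1 = 9.6
  Execution 73 × 0.05 = 3.65
  Use of theme 56.5 × 0.13 = 7.345
Sum = 65.395
Discretionary bonus: 65.395 + 1 = 66.395
66.395 is ≥ 65 and < 88 → Proficient

Proficient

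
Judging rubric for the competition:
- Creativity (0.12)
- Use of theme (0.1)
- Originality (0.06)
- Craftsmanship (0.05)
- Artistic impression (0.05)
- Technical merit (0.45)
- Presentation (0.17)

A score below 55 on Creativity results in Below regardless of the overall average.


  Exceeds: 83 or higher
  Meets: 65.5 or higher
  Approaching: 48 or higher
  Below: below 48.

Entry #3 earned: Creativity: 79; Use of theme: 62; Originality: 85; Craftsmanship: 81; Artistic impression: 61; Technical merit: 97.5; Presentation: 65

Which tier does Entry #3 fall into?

Meets

Creativity score 79 ≥ 55: minimum met.
Weighted total:
  Creativity 79 × 0.12 = 9.48
  Use of theme 62 × 0.1 = 6.2
  Originality 85 × 0.06 = 5.1
  Craftsmanship 81 × 0.05 = 4.05
  Artistic impression 61 × 0.05 = 3.05
  Technical merit 97.5 × 0.45 = 43.875
  Presentation 65 × 0.17 = 11.05
Sum = 82.805
82.805 is ≥ 65.5 and < 83 → Meets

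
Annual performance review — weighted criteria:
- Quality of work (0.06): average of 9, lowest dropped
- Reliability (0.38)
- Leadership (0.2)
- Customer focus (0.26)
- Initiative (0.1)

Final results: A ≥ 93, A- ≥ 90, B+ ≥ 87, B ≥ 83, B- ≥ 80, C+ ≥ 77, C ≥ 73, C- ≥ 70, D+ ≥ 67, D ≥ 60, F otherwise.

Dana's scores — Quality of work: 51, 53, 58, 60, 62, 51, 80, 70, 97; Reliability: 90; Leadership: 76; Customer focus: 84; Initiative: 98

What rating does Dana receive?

Quality of work: drop 51 → average of remaining 8 = 531/8 = 66.375
Weighted total:
  Quality of work 66.375 × 0.06 = 3.9825
  Reliability 90 × 0.38 = 34.2
  Leadership 76 × 0.2 = 15.2
  Customer focus 84 × 0.26 = 21.84
  Initiative 98 × 0.1 = 9.8
Sum = 85.0225
85.0225 is ≥ 83 and < 87 → B

B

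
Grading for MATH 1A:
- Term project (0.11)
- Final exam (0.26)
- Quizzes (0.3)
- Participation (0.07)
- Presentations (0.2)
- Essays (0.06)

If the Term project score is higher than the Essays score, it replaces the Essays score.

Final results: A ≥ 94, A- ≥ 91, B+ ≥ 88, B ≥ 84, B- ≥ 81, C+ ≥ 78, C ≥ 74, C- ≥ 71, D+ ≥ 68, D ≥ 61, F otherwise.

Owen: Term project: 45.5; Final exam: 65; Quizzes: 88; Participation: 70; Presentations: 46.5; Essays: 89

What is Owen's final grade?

D

Term project (45.5) ≤ Essays (89), so Essays stays at 89.
Weighted total:
  Term project 45.5 × 0.11 = 5.005
  Final exam 65 × 0.26 = 16.9
  Quizzes 88 × 0.3 = 26.4
  Participation 70 × 0.07 = 4.9
  Presentations 46.5 × 0.2 = 9.3
  Essays 89 × 0.06 = 5.34
Sum = 67.845
67.845 is ≥ 61 and < 68 → D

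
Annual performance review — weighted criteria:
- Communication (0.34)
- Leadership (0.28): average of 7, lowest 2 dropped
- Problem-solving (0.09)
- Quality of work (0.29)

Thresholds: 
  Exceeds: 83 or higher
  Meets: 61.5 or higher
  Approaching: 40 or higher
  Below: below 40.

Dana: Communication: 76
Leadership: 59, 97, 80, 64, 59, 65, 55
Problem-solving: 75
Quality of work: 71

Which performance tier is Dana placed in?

Meets

Leadership: drop 55, 59 → average of remaining 5 = 365/5 = 73
Weighted total:
  Communication 76 × 0.34 = 25.84
  Leadership 73 × 0.28 = 20.44
  Problem-solving 75 × 0.09 = 6.75
  Quality of work 71 × 0.29 = 20.59
Sum = 73.62
73.62 is ≥ 61.5 and < 83 → Meets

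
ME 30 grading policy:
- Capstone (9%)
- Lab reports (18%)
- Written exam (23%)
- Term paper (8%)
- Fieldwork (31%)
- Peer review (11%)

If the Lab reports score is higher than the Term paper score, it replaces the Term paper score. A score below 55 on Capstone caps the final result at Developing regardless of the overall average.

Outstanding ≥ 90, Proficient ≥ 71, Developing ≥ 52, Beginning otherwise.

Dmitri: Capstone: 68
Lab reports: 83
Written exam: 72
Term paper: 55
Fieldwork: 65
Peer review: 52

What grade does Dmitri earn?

Developing

Lab reports (83) > Term paper (55), so Term paper counts as 83.
Capstone score 68 ≥ 55: minimum met.
Weighted total:
  Capstone 68 × 0.09 = 6.12
  Lab reports 83 × 0.18 = 14.94
  Written exam 72 × 0.23 = 16.56
  Term paper 83 × 0.08 = 6.64
  Fieldwork 65 × 0.31 = 20.15
  Peer review 52 × 0.11 = 5.72
Sum = 70.13
70.13 is ≥ 52 and < 71 → Developing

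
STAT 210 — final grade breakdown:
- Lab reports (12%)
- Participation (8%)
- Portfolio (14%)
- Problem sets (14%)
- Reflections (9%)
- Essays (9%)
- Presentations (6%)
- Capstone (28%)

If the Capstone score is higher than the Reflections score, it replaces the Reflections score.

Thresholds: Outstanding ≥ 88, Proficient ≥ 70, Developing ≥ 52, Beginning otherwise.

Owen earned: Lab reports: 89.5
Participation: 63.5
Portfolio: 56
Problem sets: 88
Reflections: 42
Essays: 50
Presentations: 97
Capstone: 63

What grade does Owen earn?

Capstone (63) > Reflections (42), so Reflections counts as 63.
Weighted total:
  Lab reports 89.5 × 0.12 = 10.74
  Participation 63.5 × 0.08 = 5.08
  Portfolio 56 × 0.14 = 7.84
  Problem sets 88 × 0.14 = 12.32
  Reflections 63 × 0.09 = 5.67
  Essays 50 × 0.09 = 4.5
  Presentations 97 × 0.06 = 5.82
  Capstone 63 × 0.28 = 17.64
Sum = 69.61
69.61 is ≥ 52 and < 70 → Developing

Developing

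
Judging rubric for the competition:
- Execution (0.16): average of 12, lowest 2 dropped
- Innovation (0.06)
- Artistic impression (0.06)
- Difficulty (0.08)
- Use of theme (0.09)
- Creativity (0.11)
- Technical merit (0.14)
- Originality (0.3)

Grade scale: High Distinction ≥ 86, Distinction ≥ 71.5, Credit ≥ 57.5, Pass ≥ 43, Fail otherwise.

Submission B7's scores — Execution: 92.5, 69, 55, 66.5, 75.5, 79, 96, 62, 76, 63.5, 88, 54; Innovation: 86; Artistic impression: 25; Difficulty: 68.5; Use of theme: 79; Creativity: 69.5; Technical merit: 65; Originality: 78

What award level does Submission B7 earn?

Distinction

Execution: drop 54, 55 → average of remaining 10 = 768/10 = 76.8
Weighted total:
  Execution 76.8 × 0.16 = 12.288
  Innovation 86 × 0.06 = 5.16
  Artistic impression 25 × 0.06 = 1.5
  Difficulty 68.5 × 0.08 = 5.48
  Use of theme 79 × 0.09 = 7.11
  Creativity 69.5 × 0.11 = 7.645
  Technical merit 65 × 0.14 = 9.1
  Originality 78 × 0.3 = 23.4
Sum = 71.683
71.683 is ≥ 71.5 and < 86 → Distinction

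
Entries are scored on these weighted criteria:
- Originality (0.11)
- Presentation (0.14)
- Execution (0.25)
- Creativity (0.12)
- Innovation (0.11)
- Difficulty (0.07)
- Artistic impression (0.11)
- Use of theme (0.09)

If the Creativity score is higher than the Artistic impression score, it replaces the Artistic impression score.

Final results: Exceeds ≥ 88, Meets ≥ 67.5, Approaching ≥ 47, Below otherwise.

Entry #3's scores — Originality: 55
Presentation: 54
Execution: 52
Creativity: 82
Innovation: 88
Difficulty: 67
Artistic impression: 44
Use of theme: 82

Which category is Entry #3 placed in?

Creativity (82) > Artistic impression (44), so Artistic impression counts as 82.
Weighted total:
  Originality 55 × 0.11 = 6.05
  Presentation 54 × 0.14 = 7.56
  Execution 52 × 0.25 = 13
  Creativity 82 × 0.12 = 9.84
  Innovation 88 × 0.11 = 9.68
  Difficulty 67 × 0.07 = 4.69
  Artistic impression 82 × 0.11 = 9.02
  Use of theme 82 × 0.09 = 7.38
Sum = 67.22
67.22 is ≥ 47 and < 67.5 → Approaching

Approaching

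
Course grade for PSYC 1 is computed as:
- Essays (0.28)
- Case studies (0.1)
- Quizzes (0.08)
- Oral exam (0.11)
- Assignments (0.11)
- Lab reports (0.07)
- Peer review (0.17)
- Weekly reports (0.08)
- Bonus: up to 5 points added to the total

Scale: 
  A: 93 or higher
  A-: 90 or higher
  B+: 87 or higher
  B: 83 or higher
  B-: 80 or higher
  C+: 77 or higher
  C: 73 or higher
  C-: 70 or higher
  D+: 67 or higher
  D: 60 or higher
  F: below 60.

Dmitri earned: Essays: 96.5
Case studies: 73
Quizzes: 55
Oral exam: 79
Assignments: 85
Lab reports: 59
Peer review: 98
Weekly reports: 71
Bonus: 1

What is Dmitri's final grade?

Weighted total:
  Essays 96.5 × 0.28 = 27.02
  Case studies 73 × 0.1 = 7.3
  Quizzes 55 × 0.08 = 4.4
  Oral exam 79 × 0.11 = 8.69
  Assignments 85 × 0.11 = 9.35
  Lab reports 59 × 0.07 = 4.13
  Peer review 98 × 0.17 = 16.66
  Weekly reports 71 × 0.08 = 5.68
Sum = 83.23
Bonus: 83.23 + 1 = 84.23
84.23 is ≥ 83 and < 87 → B

B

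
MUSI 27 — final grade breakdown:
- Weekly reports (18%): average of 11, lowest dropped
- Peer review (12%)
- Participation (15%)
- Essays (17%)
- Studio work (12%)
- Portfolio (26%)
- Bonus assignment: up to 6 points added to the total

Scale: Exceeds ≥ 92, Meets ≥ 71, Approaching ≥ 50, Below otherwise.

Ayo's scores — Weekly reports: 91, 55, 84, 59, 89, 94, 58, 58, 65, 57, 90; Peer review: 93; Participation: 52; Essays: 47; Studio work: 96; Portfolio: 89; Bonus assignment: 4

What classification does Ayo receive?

Meets

Weekly reports: drop 55 → average of remaining 10 = 745/10 = 74.5
Weighted total:
  Weekly reports 74.5 × 0.18 = 13.41
  Peer review 93 × 0.12 = 11.16
  Participation 52 × 0.15 = 7.8
  Essays 47 × 0.17 = 7.99
  Studio work 96 × 0.12 = 11.52
  Portfolio 89 × 0.26 = 23.14
Sum = 75.02
Bonus assignment: 75.02 + 4 = 79.02
79.02 is ≥ 71 and < 92 → Meets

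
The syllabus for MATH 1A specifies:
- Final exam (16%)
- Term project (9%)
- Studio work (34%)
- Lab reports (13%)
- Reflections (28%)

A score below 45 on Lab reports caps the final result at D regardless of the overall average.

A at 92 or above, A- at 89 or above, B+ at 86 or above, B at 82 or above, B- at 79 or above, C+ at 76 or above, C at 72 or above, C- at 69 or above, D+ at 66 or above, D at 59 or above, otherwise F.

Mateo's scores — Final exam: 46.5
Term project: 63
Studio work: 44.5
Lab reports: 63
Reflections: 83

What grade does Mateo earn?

Lab reports score 63 ≥ 45: minimum met.
Weighted total:
  Final exam 46.5 × 0.16 = 7.44
  Term project 63 × 0.09 = 5.67
  Studio work 44.5 × 0.34 = 15.13
  Lab reports 63 × 0.13 = 8.19
  Reflections 83 × 0.28 = 23.24
Sum = 59.67
59.67 is ≥ 59 and < 66 → D

D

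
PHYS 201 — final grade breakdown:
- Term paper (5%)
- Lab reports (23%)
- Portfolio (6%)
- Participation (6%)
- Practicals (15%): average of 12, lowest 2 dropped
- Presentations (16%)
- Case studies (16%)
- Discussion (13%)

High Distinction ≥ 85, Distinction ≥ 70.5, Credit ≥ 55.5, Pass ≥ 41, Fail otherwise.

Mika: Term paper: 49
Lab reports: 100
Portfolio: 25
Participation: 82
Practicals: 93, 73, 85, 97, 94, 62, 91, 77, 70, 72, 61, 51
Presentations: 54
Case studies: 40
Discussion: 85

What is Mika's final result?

Credit

Practicals: drop 51, 61 → average of remaining 10 = 814/10 = 81.4
Weighted total:
  Term paper 49 × 0.05 = 2.45
  Lab reports 100 × 0.23 = 23
  Portfolio 25 × 0.06 = 1.5
  Participation 82 × 0.06 = 4.92
  Practicals 81.4 × 0.15 = 12.21
  Presentations 54 × 0.16 = 8.64
  Case studies 40 × 0.16 = 6.4
  Discussion 85 × 0.13 = 11.05
Sum = 70.17
70.17 is ≥ 55.5 and < 70.5 → Credit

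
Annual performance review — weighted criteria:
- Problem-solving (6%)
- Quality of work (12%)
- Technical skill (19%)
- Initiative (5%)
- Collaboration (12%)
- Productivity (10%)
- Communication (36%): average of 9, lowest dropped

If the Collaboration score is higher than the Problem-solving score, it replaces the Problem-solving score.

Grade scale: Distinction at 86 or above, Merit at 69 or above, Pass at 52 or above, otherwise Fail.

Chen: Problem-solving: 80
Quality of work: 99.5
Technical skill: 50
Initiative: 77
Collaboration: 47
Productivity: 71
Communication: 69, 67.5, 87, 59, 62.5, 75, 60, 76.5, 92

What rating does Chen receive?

Merit

Communication: drop 59 → average of remaining 8 = 589.5/8 = 73.6875
Collaboration (47) ≤ Problem-solving (80), so Problem-solving stays at 80.
Weighted total:
  Problem-solving 80 × 0.06 = 4.8
  Quality of work 99.5 × 0.12 = 11.94
  Technical skill 50 × 0.19 = 9.5
  Initiative 77 × 0.05 = 3.85
  Collaboration 47 × 0.12 = 5.64
  Productivity 71 × 0.1 = 7.1
  Communication 73.6875 × 0.36 = 26.5275
Sum = 69.3575
69.3575 is ≥ 69 and < 86 → Merit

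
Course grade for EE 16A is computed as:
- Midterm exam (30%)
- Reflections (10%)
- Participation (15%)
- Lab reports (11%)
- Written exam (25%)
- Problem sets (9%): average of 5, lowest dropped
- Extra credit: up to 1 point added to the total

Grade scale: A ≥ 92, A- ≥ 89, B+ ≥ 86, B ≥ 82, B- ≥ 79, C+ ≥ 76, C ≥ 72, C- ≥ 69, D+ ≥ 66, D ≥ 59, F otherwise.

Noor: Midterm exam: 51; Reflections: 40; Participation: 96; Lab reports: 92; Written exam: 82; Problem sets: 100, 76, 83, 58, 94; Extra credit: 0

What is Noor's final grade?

Problem sets: drop 58 → average of remaining 4 = 353/4 = 88.25
Weighted total:
  Midterm exam 51 × 0.3 = 15.3
  Reflections 40 × 0.1 = 4
  Participation 96 × 0.15 = 14.4
  Lab reports 92 × 0.11 = 10.12
  Written exam 82 × 0.25 = 20.5
  Problem sets 88.25 × 0.09 = 7.9425
Sum = 72.2625
Extra credit: 72.2625 + 0 = 72.2625
72.2625 is ≥ 72 and < 76 → C

C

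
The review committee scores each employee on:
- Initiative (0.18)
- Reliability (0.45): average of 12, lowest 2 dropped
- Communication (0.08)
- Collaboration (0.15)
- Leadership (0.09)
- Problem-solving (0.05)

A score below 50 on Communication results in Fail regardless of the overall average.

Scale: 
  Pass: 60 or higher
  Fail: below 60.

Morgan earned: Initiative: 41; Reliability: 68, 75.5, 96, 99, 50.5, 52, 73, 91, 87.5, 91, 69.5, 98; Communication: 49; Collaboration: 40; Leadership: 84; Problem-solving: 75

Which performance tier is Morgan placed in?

Fail

Reliability: drop 50.5, 52 → average of remaining 10 = 848.5/10 = 84.85
Communication score 49 < 50: minimum not met.
Weighted total:
  Initiative 41 × 0.18 = 7.38
  Reliability 84.85 × 0.45 = 38.1825
  Communication 49 × 0.08 = 3.92
  Collaboration 40 × 0.15 = 6
  Leadership 84 × 0.09 = 7.56
  Problem-solving 75 × 0.05 = 3.75
Sum = 66.7925
Because the Communication minimum was not met, the result is Fail.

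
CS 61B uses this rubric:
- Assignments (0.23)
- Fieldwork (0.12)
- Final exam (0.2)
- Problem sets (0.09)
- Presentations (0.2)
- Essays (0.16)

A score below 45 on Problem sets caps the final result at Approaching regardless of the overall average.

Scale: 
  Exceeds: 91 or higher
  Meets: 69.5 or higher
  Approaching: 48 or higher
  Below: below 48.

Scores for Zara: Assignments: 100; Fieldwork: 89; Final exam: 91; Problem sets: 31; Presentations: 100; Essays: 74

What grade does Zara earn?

Problem sets score 31 < 45: minimum not met.
Weighted total:
  Assignments 100 × 0.23 = 23
  Fieldwork 89 × 0.12 = 10.68
  Final exam 91 × 0.2 = 18.2
  Problem sets 31 × 0.09 = 2.79
  Presentations 100 × 0.2 = 20
  Essays 74 × 0.16 = 11.84
Sum = 86.51
86.51 would be Meets; cap at Approaching applies → Approaching.

Approaching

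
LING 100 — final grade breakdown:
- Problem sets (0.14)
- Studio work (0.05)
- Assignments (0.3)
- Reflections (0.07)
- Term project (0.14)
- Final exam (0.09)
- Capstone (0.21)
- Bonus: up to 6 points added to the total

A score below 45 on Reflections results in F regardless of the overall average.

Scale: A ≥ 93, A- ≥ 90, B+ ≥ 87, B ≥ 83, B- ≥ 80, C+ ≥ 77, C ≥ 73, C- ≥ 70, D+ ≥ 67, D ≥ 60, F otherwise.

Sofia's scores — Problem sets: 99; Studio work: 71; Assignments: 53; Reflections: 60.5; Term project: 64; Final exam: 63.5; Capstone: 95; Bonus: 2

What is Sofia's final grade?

C

Reflections score 60.5 ≥ 45: minimum met.
Weighted total:
  Problem sets 99 × 0.14 = 13.86
  Studio work 71 × 0.05 = 3.55
  Assignments 53 × 0.3 = 15.9
  Reflections 60.5 × 0.07 = 4.235
  Term project 64 × 0.14 = 8.96
  Final exam 63.5 × 0.09 = 5.715
  Capstone 95 × 0.21 = 19.95
Sum = 72.17
Bonus: 72.17 + 2 = 74.17
74.17 is ≥ 73 and < 77 → C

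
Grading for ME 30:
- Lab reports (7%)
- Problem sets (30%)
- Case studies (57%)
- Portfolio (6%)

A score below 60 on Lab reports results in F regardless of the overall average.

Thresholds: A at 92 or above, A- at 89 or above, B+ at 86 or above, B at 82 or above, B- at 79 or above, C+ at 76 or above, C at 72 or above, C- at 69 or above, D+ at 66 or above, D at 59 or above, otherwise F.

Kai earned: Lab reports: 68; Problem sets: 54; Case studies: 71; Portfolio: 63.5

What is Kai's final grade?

Lab reports score 68 ≥ 60: minimum met.
Weighted total:
  Lab reports 68 × 0.07 = 4.76
  Problem sets 54 × 0.3 = 16.2
  Case studies 71 × 0.57 = 40.47
  Portfolio 63.5 × 0.06 = 3.81
Sum = 65.24
65.24 is ≥ 59 and < 66 → D

D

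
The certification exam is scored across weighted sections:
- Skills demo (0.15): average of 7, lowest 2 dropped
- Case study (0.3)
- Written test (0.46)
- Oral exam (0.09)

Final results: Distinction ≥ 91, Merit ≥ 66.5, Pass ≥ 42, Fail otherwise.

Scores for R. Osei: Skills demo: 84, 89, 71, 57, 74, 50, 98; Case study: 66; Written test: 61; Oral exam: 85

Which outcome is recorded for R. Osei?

Skills demo: drop 50, 57 → average of remaining 5 = 416/5 = 83.2
Weighted total:
  Skills demo 83.2 × 0.15 = 12.48
  Case study 66 × 0.3 = 19.8
  Written test 61 × 0.46 = 28.06
  Oral exam 85 × 0.09 = 7.65
Sum = 67.99
67.99 is ≥ 66.5 and < 91 → Merit

Merit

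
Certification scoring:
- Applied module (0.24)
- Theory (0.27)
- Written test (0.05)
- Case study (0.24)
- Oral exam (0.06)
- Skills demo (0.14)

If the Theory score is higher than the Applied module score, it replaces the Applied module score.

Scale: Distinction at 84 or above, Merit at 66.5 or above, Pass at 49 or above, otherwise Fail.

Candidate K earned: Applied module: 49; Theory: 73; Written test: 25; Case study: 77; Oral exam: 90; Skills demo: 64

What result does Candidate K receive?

Merit

Theory (73) > Applied module (49), so Applied module counts as 73.
Weighted total:
  Applied module 73 × 0.24 = 17.52
  Theory 73 × 0.27 = 19.71
  Written test 25 × 0.05 = 1.25
  Case study 77 × 0.24 = 18.48
  Oral exam 90 × 0.06 = 5.4
  Skills demo 64 × 0.14 = 8.96
Sum = 71.32
71.32 is ≥ 66.5 and < 84 → Merit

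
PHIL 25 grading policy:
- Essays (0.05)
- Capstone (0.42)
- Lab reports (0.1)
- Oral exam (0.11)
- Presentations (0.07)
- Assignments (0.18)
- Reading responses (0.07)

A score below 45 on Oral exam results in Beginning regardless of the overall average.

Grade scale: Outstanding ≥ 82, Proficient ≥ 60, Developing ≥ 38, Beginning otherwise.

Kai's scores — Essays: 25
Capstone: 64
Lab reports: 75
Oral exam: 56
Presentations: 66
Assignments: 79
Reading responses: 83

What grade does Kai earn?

Oral exam score 56 ≥ 45: minimum met.
Weighted total:
  Essays 25 × 0.05 = 1.25
  Capstone 64 × 0.42 = 26.88
  Lab reports 75 × 0.1 = 7.5
  Oral exam 56 × 0.11 = 6.16
  Presentations 66 × 0.07 = 4.62
  Assignments 79 × 0.18 = 14.22
  Reading responses 83 × 0.07 = 5.81
Sum = 66.44
66.44 is ≥ 60 and < 82 → Proficient

Proficient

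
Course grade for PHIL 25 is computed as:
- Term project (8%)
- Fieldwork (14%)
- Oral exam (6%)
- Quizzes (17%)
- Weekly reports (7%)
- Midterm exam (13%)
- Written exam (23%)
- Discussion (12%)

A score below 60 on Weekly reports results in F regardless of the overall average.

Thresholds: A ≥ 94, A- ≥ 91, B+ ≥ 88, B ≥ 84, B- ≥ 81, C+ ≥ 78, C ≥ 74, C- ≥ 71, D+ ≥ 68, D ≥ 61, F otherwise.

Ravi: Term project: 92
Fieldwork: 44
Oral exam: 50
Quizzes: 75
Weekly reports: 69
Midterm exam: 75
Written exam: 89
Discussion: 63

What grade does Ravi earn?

Weekly reports score 69 ≥ 60: minimum met.
Weighted total:
  Term project 92 × 0.08 = 7.36
  Fieldwork 44 × 0.14 = 6.16
  Oral exam 50 × 0.06 = 3
  Quizzes 75 × 0.17 = 12.75
  Weekly reports 69 × 0.07 = 4.83
  Midterm exam 75 × 0.13 = 9.75
  Written exam 89 × 0.23 = 20.47
  Discussion 63 × 0.12 = 7.56
Sum = 71.88
71.88 is ≥ 71 and < 74 → C-

C-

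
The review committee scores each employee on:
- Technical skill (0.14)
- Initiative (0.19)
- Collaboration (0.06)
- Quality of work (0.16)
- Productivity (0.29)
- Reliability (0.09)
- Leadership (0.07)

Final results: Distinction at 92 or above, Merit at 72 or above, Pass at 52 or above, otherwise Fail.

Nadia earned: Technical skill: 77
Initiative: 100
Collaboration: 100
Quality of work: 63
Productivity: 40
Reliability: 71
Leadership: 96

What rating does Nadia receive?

Pass

Weighted total:
  Technical skill 77 × 0.14 = 10.78
  Initiative 100 × 0.19 = 19
  Collaboration 100 × 0.06 = 6
  Quality of work 63 × 0.16 = 10.08
  Productivity 40 × 0.29 = 11.6
  Reliability 71 × 0.09 = 6.39
  Leadership 96 × 0.07 = 6.72
Sum = 70.57
70.57 is ≥ 52 and < 72 → Pass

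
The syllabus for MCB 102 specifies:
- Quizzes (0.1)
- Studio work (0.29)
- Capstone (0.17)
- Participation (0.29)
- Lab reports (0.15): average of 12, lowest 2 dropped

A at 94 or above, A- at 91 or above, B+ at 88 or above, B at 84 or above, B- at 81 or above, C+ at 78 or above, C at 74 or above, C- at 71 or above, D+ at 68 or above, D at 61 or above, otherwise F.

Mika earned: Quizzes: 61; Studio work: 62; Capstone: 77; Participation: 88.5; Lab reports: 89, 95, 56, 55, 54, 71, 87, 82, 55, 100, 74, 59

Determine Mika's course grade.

Lab reports: drop 54, 55 → average of remaining 10 = 768/10 = 76.8
Weighted total:
  Quizzes 61 × 0.1 = 6.1
  Studio work 62 × 0.29 = 17.98
  Capstone 77 × 0.17 = 13.09
  Participation 88.5 × 0.29 = 25.665
  Lab reports 76.8 × 0.15 = 11.52
Sum = 74.355
74.355 is ≥ 74 and < 78 → C

C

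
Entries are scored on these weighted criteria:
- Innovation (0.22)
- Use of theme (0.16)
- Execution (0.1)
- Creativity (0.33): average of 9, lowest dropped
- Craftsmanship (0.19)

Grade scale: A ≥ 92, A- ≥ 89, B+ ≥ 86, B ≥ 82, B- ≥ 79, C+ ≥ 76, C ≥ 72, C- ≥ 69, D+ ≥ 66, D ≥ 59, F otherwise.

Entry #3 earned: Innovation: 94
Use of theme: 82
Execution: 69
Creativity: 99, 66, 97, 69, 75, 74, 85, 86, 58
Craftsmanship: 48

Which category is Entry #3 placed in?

C+

Creativity: drop 58 → average of remaining 8 = 651/8 = 81.375
Weighted total:
  Innovation 94 × 0.22 = 20.68
  Use of theme 82 × 0.16 = 13.12
  Execution 69 × 0.1 = 6.9
  Creativity 81.375 × 0.33 = 26.85375
  Craftsmanship 48 × 0.19 = 9.12
Sum = 76.67375
76.67375 is ≥ 76 and < 79 → C+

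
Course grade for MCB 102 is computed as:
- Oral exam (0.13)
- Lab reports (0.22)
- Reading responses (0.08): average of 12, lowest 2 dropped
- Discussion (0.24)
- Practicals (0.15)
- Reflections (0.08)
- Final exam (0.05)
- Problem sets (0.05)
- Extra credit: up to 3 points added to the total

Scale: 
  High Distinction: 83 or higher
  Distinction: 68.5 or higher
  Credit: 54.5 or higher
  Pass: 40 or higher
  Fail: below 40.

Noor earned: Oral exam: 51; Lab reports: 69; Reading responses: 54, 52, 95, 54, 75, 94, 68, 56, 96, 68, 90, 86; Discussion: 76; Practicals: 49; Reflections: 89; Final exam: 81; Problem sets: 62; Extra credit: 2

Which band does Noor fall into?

Reading responses: drop 52, 54 → average of remaining 10 = 782/10 = 78.2
Weighted total:
  Oral exam 51 × 0.13 = 6.63
  Lab reports 69 × 0.22 = 15.18
  Reading responses 78.2 × 0.08 = 6.256
  Discussion 76 × 0.24 = 18.24
  Practicals 49 × 0.15 = 7.35
  Reflections 89 × 0.08 = 7.12
  Final exam 81 × 0.05 = 4.05
  Problem sets 62 × 0.05 = 3.1
Sum = 67.926
Extra credit: 67.926 + 2 = 69.926
69.926 is ≥ 68.5 and < 83 → Distinction

Distinction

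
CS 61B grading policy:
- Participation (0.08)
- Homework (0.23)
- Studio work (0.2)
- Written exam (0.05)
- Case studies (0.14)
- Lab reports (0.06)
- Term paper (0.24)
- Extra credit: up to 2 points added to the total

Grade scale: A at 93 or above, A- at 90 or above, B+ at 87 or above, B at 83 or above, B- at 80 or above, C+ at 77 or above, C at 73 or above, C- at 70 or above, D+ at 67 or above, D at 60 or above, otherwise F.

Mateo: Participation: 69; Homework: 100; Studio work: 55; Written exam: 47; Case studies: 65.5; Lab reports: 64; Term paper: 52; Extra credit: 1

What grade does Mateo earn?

D+

Weighted total:
  Participation 69 × 0.08 = 5.52
  Homework 100 × 0.23 = 23
  Studio work 55 × 0.2 = 11
  Written exam 47 × 0.05 = 2.35
  Case studies 65.5 × 0.14 = 9.17
  Lab reports 64 × 0.06 = 3.84
  Term paper 52 × 0.24 = 12.48
Sum = 67.36
Extra credit: 67.36 + 1 = 68.36
68.36 is ≥ 67 and < 70 → D+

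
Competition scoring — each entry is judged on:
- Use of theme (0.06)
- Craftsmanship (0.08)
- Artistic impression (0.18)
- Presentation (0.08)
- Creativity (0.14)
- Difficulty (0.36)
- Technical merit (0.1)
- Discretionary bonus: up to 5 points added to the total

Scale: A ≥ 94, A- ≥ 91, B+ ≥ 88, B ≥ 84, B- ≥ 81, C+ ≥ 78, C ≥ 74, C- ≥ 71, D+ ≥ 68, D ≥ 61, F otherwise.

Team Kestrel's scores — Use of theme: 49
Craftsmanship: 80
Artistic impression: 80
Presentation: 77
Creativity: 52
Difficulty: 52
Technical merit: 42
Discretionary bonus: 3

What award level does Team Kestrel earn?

Weighted total:
  Use of theme 49 × 0.06 = 2.94
  Craftsmanship 80 × 0.08 = 6.4
  Artistic impression 80 × 0.18 = 14.4
  Presentation 77 × 0.08 = 6.16
  Creativity 52 × 0.14 = 7.28
  Difficulty 52 × 0.36 = 18.72
  Technical merit 42 × 0.1 = 4.2
Sum = 60.1
Discretionary bonus: 60.1 + 3 = 63.1
63.1 is ≥ 61 and < 68 → D

D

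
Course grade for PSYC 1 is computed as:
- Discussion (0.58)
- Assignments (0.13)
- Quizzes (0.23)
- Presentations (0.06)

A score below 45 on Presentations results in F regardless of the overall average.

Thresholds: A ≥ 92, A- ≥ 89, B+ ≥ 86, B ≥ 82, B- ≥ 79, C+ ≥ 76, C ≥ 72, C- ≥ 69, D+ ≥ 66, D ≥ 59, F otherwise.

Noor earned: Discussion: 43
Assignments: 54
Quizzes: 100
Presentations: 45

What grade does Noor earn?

Presentations score 45 ≥ 45: minimum met.
Weighted total:
  Discussion 43 × 0.58 = 24.94
  Assignments 54 × 0.13 = 7.02
  Quizzes 100 × 0.23 = 23
  Presentations 45 × 0.06 = 2.7
Sum = 57.66
57.66 < 59 → F

F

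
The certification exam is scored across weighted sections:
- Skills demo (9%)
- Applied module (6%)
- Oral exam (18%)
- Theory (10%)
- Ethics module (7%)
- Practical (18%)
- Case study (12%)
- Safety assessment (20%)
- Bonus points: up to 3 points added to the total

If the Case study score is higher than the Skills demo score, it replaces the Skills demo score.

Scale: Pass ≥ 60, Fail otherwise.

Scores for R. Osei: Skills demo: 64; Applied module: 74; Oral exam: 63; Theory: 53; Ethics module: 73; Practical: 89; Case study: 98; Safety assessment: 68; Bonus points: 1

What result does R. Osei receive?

Pass

Case study (98) > Skills demo (64), so Skills demo counts as 98.
Weighted total:
  Skills demo 98 × 0.09 = 8.82
  Applied module 74 × 0.06 = 4.44
  Oral exam 63 × 0.18 = 11.34
  Theory 53 × 0.1 = 5.3
  Ethics module 73 × 0.07 = 5.11
  Practical 89 × 0.18 = 16.02
  Case study 98 × 0.12 = 11.76
  Safety assessment 68 × 0.2 = 13.6
Sum = 76.39
Bonus points: 76.39 + 1 = 77.39
77.39 ≥ 60 → Pass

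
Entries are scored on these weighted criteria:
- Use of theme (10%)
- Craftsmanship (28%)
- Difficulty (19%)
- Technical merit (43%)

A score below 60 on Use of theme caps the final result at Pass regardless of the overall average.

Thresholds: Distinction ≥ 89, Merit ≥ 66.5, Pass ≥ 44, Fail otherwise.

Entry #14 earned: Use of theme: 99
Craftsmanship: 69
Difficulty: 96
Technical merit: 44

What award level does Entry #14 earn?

Use of theme score 99 ≥ 60: minimum met.
Weighted total:
  Use of theme 99 × 0.1 = 9.9
  Craftsmanship 69 × 0.28 = 19.32
  Difficulty 96 × 0.19 = 18.24
  Technical merit 44 × 0.43 = 18.92
Sum = 66.38
66.38 is ≥ 44 and < 66.5 → Pass

Pass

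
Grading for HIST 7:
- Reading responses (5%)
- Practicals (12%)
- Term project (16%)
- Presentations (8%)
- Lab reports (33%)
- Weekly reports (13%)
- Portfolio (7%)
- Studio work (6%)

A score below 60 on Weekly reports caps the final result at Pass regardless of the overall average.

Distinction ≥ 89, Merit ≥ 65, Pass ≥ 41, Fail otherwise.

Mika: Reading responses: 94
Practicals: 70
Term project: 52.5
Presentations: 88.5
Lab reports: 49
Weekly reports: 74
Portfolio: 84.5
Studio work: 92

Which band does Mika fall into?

Weekly reports score 74 ≥ 60: minimum met.
Weighted total:
  Reading responses 94 × 0.05 = 4.7
  Practicals 70 × 0.12 = 8.4
  Term project 52.5 × 0.16 = 8.4
  Presentations 88.5 × 0.08 = 7.08
  Lab reports 49 × 0.33 = 16.17
  Weekly reports 74 × 0.13 = 9.62
  Portfolio 84.5 × 0.07 = 5.915
  Studio work 92 × 0.06 = 5.52
Sum = 65.805
65.805 is ≥ 65 and < 89 → Merit

Merit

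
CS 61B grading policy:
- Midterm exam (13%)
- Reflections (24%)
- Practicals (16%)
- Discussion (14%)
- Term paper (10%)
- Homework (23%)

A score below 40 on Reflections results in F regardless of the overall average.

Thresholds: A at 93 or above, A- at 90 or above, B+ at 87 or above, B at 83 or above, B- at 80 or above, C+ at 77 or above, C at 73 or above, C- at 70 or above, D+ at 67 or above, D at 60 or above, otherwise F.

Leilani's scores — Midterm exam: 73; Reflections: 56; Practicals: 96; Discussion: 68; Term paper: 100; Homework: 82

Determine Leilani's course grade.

C

Reflections score 56 ≥ 40: minimum met.
Weighted total:
  Midterm exam 73 × 0.13 = 9.49
  Reflections 56 × 0.24 = 13.44
  Practicals 96 × 0.16 = 15.36
  Discussion 68 × 0.14 = 9.52
  Term paper 100 × 0.1 = 10
  Homework 82 × 0.23 = 18.86
Sum = 76.67
76.67 is ≥ 73 and < 77 → C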